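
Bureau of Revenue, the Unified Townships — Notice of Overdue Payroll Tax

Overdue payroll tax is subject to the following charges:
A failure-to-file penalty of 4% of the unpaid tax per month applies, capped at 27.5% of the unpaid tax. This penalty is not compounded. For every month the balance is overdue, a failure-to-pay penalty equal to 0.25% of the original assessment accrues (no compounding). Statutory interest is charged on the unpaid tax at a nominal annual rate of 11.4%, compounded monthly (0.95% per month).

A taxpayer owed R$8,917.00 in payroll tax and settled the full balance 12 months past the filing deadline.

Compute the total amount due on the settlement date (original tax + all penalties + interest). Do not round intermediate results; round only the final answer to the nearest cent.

Failure-to-file: 12 × 4% × R$8,917.00 = R$4,280.16, capped at 27.5% × R$8,917.00 = R$2,452.18…
Failure-to-pay penalty: 12 × 0.25% × R$8,917.00 = R$267.51
Interest: R$8,917.00 × ((1 + 0.0095)^12 − 1) = R$8,917.00 × 0.1201492… = R$1,071.3706…
Total = R$8,917.00 + R$2,719.6850 + R$1,071.3706… = R$12,708.06

R$12,708.06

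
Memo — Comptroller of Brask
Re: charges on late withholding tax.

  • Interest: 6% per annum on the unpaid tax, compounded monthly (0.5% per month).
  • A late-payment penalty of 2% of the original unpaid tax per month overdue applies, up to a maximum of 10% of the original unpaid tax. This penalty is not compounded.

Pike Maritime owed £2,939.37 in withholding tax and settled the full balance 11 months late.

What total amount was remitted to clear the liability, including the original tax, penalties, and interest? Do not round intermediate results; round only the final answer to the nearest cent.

£3,399.08

Penalty (uncapped): 11 × 2% × £2,939.37 = £646.66…; cap = 10% × £2,939.37 = £293.94… → penalty = £293.94…
Interest: £2,939.37 × ((1 + 0.005)^11 − 1) = £2,939.37 × 0.0563958… = £165.7682…
Total = £2,939.37 + £293.9370 + £165.7682… = £3,399.08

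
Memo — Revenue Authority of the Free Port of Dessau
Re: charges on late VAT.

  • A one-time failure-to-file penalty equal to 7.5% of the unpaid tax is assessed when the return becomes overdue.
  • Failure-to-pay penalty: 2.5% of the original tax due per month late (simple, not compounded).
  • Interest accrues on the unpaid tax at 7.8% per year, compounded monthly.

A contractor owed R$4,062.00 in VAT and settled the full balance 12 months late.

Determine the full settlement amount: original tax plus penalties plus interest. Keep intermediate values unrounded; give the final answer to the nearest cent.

R$5,913.66

Failure-to-file penalty: 7.5% × R$4,062.00 = R$304.65
Failure-to-pay penalty = 2.5% × R$4,062.00 × 12 mo = R$1,218.60
Interest (7.8%/yr ÷ 12 = 0.65%/month): R$4,062.00 × ((1 + 0.0065)^12 − 1) = R$328.4119…
Total = R$4,062.00 + R$1,523.2500 + R$328.4119… = R$5,913.66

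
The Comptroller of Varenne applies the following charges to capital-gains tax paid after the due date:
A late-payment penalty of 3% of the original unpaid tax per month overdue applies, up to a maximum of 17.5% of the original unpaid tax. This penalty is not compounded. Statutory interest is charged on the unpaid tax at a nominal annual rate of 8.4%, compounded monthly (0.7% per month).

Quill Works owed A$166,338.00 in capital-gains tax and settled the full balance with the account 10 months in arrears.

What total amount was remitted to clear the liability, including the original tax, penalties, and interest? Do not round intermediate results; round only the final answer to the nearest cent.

A$207,464.52

Penalty (uncapped): 10 × 3% × A$166,338.00 = A$49,901.40; cap = 17.5% × A$166,338.00 = A$29,109.15 → penalty = A$29,109.15
Interest: A$166,338.00 × ((1 + 0.007)^10 − 1) = A$166,338.00 × 0.0722467… = A$12,017.3663…
Total = A$166,338.00 + A$29,109.1500 + A$12,017.3663… = A$207,464.52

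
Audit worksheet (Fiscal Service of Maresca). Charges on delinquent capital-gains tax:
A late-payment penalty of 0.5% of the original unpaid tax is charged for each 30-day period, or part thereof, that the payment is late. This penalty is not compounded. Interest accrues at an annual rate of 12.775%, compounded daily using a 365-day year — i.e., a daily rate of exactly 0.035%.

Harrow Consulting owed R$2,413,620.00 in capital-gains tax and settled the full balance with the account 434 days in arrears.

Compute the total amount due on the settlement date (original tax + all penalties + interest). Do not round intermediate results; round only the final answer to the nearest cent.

R$2,990,506.29

Penalty periods: ⌈434/30⌉ = 15; penalty = 15 × 0.5% × R$2,413,620.00 = R$181,021.50
Interest: R$2,413,620.00 × ((1 + 0.00035)^434 − 1) = R$2,413,620.00 × 0.16401289… = R$395,864.7932…
Total = R$2,413,620.00 + R$181,021.5000 + R$395,864.7932… = R$2,990,506.29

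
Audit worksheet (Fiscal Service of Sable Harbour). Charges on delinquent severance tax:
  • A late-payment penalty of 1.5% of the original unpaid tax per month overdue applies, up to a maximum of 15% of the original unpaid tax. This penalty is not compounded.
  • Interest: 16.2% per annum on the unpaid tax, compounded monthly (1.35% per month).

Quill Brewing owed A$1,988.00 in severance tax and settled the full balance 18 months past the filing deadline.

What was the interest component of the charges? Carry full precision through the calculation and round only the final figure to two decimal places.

Interest: A$1,988.00 × ((1 + 0.0135)^18 − 1) = A$1,988.00 × 0.2729975… = A$542.7191…

A$542.72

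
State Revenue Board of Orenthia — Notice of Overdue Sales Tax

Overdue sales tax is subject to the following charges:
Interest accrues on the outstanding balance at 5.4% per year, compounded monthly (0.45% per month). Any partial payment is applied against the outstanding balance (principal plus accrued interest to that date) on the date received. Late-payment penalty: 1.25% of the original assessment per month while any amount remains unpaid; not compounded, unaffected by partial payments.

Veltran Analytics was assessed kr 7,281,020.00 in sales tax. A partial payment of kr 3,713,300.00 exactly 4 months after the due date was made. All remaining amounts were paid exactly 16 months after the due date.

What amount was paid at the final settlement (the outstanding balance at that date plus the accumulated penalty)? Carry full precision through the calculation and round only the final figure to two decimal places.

kr 5,360,671.14

Balance at month 4: kr 7,281,020.0000 × (1 + 0.0045)^4 = kr 7,412,965.6608…
After kr 3,713,300.00 payment: kr 7,412,965.6608… − kr 3,713,300.00 = kr 3,699,665.6608…
Balance at month 16: kr 3,699,665.6608… × (1 + 0.0045)^12 = kr 3,904,467.1351…
Penalty: 16 × 1.25% × kr 7,281,020.00 = kr 1,456,204.00
Final settlement = outstanding balance + penalty = kr 3,904,467.1351… + kr 1,456,204.00 = kr 5,360,671.14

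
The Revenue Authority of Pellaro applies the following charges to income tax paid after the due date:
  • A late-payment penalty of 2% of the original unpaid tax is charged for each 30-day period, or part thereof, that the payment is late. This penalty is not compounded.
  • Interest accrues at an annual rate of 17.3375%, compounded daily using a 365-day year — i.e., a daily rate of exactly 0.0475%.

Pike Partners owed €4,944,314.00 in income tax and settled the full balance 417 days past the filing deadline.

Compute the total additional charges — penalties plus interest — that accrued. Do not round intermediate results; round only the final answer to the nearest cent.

Penalty periods: ⌈417/30⌉ = 14; penalty = 14 × 2% × €4,944,314.00 = €1,384,407.92
Interest: €4,944,314.00 × ((1 + 0.000475)^417 − 1) = €4,944,314.00 × 0.21899649… = €1,082,787.4174…
Penalties + interest = €1,384,407.9200 + €1,082,787.4174… = €2,467,195.34

€2,467,195.34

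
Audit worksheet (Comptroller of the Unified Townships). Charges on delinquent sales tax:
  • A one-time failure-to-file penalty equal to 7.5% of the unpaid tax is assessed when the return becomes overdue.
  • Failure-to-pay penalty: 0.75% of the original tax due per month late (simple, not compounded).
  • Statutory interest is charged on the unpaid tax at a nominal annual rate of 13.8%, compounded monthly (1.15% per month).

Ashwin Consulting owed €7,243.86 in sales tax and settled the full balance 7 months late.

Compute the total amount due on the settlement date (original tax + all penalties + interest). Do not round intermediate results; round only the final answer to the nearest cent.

Failure-to-file penalty: 7.5% × €7,243.86 = €543.29…
Failure-to-pay penalty: 7 × 0.75% × €7,243.86 = €380.30…
Interest: €7,243.86 × ((1 + 0.0115)^7 − 1) = €7,243.86 × 0.0833311… = €603.6388…
Total = €7,243.86 + €923.5922… + €603.6388… = €8,771.09

€8,771.09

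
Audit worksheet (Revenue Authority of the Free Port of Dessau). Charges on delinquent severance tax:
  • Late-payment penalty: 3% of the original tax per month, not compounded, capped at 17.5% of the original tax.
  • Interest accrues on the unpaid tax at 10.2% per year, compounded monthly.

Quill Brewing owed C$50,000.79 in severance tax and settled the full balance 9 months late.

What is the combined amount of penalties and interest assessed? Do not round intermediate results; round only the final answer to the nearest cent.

C$12,707.86

Penalty (uncapped): 9 × 3% × C$50,000.79 = C$13,500.21…; cap = 17.5% × C$50,000.79 = C$8,750.14… → penalty = C$8,750.14…
Interest (10.2%/yr ÷ 12 = 0.85%/month): C$50,000.79 × ((1 + 0.0085)^9 − 1) = C$3,957.7250…
Penalties + interest = C$8,750.1383… + C$3,957.7250… = C$12,707.86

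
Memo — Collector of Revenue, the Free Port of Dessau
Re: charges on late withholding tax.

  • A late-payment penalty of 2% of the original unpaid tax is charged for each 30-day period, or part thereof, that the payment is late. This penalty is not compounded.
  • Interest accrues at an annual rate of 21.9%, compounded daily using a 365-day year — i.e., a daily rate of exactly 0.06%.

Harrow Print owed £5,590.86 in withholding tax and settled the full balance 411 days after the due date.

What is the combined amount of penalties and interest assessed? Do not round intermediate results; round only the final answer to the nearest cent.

Penalty periods: ⌈411/30⌉ = 14; penalty = 14 × 2% × £5,590.86 = £1,565.44…
Interest: £5,590.86 × ((1 + 0.0006)^411 − 1) = £5,590.86 × 0.27957252… = £1,563.0508…
Penalties + interest = £1,565.4408 + £1,563.0508… = £3,128.49

£3,128.49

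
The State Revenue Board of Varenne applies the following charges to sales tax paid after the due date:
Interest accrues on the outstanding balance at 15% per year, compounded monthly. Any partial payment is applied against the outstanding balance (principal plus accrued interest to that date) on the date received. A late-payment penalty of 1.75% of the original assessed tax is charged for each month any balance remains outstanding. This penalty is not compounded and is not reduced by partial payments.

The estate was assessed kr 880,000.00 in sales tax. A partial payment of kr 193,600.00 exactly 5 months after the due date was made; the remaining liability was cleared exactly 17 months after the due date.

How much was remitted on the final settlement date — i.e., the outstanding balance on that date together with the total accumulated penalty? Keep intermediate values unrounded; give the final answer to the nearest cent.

Monthly rate = 15% ÷ 12 = 1.25%
Balance at month 5: kr 880,000.0000 × (1 + 0.0125)^5 = kr 936,392.2952…
After kr 193,600.00 payment: kr 936,392.2952… − kr 193,600.00 = kr 742,792.2952…
Balance at month 17: kr 742,792.2952… × (1 + 0.0125)^12 = kr 862,199.5124…
Penalty: 17 × 1.75% × kr 880,000.00 = kr 261,800.00
Final settlement = outstanding balance + penalty = kr 862,199.5124… + kr 261,800.00 = kr 1,123,999.51

kr 1,123,999.51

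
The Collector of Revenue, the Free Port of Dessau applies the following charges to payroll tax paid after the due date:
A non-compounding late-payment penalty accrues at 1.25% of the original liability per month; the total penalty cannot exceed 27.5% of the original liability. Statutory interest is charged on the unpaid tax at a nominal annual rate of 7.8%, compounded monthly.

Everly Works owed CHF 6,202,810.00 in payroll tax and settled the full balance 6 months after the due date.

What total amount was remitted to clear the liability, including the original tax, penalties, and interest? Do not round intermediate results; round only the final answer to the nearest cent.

CHF 6,913,895.61

Penalty: 6 × 1.25% × CHF 6,202,810.00 = CHF 465,210.75 (below the 27.5% cap of CHF 1,705,772.75)
Interest (7.8%/yr ÷ 12 = 0.65%/month): CHF 6,202,810.00 × ((1 + 0.0065)^6 − 1) = CHF 245,874.8563…
Total = CHF 6,202,810.00 + CHF 465,210.7500 + CHF 245,874.8563… = CHF 6,913,895.61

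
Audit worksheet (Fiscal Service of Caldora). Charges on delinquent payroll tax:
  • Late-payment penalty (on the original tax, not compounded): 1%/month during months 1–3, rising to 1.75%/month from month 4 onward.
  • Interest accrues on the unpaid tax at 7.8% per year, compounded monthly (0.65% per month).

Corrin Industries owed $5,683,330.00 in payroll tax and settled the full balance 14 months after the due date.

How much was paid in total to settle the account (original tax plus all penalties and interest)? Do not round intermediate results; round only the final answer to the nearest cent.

Penalty, months 1–3: 3 × 1% × $5,683,330.00 = $170,499.90
Penalty, months 4–14: 11 × 1.75% × $5,683,330.00 = $1,094,041.03…
Interest: $5,683,330.00 × ((1 + 0.0065)^14 − 1) = $5,683,330.00 × 0.0949465… = $539,612.4271…
Total = $5,683,330.00 + $1,264,540.9250 + $539,612.4271… = $7,487,483.35

$7,487,483.35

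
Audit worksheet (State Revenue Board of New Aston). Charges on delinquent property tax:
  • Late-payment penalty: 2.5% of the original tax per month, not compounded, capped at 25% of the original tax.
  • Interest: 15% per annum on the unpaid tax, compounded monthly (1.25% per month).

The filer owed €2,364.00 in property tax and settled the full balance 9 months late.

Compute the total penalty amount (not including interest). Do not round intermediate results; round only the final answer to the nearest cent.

€531.90

Penalty: 9 × 2.5% × €2,364.00 = €531.90 (below the 25% cap of €591.00)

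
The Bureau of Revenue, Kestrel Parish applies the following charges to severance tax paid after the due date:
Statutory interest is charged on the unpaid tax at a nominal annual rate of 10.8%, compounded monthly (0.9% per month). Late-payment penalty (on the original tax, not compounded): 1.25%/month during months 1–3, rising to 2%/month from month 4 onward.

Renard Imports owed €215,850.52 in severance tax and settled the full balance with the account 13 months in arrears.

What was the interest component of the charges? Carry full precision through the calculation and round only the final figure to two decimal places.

€26,664.29

Interest: €215,850.52 × ((1 + 0.009)^13 − 1) = €215,850.52 × 0.1235313… = €26,664.2871…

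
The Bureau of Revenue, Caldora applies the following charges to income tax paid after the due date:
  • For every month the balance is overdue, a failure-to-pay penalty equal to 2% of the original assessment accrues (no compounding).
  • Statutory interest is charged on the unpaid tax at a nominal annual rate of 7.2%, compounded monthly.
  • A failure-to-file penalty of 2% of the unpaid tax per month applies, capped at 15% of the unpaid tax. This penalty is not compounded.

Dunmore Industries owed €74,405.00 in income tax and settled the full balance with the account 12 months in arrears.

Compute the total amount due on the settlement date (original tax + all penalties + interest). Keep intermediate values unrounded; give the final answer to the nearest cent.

€108,960.48

Failure-to-file: 12 × 2% × €74,405.00 = €17,857.20, capped at 15% × €74,405.00 = €11,160.75
Failure-to-pay penalty = 2% × €74,405.00 × 12 mo = €17,857.20
Interest (7.2%/yr ÷ 12 = 0.6%/month): €74,405.00 × ((1 + 0.006)^12 − 1) = €5,537.5302…
Total = €74,405.00 + €29,017.9500 + €5,537.5302… = €108,960.48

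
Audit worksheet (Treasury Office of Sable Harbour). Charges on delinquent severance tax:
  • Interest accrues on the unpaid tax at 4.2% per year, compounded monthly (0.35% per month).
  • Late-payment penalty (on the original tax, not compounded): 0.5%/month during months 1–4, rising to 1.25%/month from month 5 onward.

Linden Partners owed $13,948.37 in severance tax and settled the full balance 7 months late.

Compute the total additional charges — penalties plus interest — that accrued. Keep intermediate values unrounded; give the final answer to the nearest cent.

Penalty, months 1–4: 4 × 0.5% × $13,948.37 = $278.97…
Penalty, months 5–7: 3 × 1.25% × $13,948.37 = $523.06…
Interest: $13,948.37 × ((1 + 0.0035)^7 − 1) = $13,948.37 × 0.0247588… = $345.3443…
Penalties + interest = $802.0313… + $345.3443… = $1,147.38

$1,147.38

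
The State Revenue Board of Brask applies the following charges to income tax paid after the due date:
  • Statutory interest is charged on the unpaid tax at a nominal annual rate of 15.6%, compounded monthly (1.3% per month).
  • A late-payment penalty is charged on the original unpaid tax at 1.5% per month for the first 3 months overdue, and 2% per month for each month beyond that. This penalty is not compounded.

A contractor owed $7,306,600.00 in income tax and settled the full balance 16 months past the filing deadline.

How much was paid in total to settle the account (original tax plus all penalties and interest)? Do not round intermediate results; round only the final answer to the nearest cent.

Penalty, months 1–3: 3 × 1.5% × $7,306,600.00 = $328,797.00
Penalty, months 4–16: 13 × 2% × $7,306,600.00 = $1,899,716.00
Interest: $7,306,600.00 × ((1 + 0.013)^16 − 1) = $7,306,600.00 × 0.2295640… = $1,677,332.0463…
Total = $7,306,600.00 + $2,228,513.0000 + $1,677,332.0463… = $11,212,445.05

$11,212,445.05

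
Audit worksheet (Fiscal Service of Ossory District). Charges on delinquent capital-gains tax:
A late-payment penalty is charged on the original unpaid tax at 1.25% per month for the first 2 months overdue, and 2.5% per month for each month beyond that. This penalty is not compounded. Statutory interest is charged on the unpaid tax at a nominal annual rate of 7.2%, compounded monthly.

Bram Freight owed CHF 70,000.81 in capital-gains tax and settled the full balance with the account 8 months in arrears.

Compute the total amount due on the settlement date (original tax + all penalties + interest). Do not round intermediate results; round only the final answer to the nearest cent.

Penalty, months 1–2: 2 × 1.25% × CHF 70,000.81 = CHF 1,750.02…
Penalty, months 3–8: 6 × 2.5% × CHF 70,000.81 = CHF 10,500.12…
Interest (7.2%/yr ÷ 12 = 0.6%/month): CHF 70,000.81 × ((1 + 0.006)^8 − 1) = CHF 3,431.4528…
Total = CHF 70,000.81 + CHF 12,250.1418… + CHF 3,431.4528… = CHF 85,682.40

CHF 85,682.40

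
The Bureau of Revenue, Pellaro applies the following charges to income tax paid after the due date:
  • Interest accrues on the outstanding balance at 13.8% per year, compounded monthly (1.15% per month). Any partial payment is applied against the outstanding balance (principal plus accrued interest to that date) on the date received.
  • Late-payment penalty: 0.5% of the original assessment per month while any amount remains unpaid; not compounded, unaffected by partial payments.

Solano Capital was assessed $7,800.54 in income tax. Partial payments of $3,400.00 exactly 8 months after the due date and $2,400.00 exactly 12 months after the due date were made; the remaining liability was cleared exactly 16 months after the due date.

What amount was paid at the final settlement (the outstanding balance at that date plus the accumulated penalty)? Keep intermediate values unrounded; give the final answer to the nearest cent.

$3,752.57

Balance at month 8: $7,800.5400 × (1 + 0.0115)^8 = $8,547.7491…
After $3,400.00 payment: $8,547.7491… − $3,400.00 = $5,147.7491…
Balance at month 12: $5,147.7491… × (1 + 0.0115)^4 = $5,388.6617…
After $2,400.00 payment: $5,388.6617… − $2,400.00 = $2,988.6617…
Balance at month 16: $2,988.6617… × (1 + 0.0115)^4 = $3,128.5299…
Penalty: 16 × 0.5% × $7,800.54 = $624.04…
Final settlement = outstanding balance + penalty = $3,128.5299… + $624.04… = $3,752.57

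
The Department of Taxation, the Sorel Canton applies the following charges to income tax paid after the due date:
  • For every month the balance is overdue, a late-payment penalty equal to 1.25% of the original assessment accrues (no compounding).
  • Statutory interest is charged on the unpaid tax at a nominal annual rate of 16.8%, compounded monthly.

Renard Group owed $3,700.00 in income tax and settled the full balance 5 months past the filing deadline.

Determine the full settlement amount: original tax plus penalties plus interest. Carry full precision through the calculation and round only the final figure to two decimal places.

Late-payment penalty: 5 × 1.25% × $3,700.00 = $231.25
Interest (16.8%/yr ÷ 12 = 1.4%/month): $3,700.00 × ((1 + 0.014)^5 − 1) = $266.3542…
Total = $3,700.00 + $231.2500 + $266.3542… = $4,197.60

$4,197.60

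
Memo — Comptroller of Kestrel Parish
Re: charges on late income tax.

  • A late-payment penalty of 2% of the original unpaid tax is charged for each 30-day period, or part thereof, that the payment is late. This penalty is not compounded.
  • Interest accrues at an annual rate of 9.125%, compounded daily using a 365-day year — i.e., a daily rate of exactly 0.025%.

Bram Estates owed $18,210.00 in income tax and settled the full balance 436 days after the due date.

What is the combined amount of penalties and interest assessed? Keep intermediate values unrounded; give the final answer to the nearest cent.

Penalty periods: ⌈436/30⌉ = 15; penalty = 15 × 2% × $18,210.00 = $5,463.00
Interest: $18,210.00 × ((1 + 0.00025)^436 − 1) = $18,210.00 × 0.11514716… = $2,096.8298…
Penalties + interest = $5,463.0000 + $2,096.8298… = $7,559.83

$7,559.83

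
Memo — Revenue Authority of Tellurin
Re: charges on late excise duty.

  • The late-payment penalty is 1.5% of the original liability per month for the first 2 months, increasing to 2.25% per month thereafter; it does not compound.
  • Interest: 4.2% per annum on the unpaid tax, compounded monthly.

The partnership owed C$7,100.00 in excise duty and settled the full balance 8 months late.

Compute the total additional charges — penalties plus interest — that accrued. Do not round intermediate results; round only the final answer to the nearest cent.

Penalty, months 1–2: 2 × 1.5% × C$7,100.00 = C$213.00
Penalty, months 3–8: 6 × 2.25% × C$7,100.00 = C$958.50
Interest (4.2%/yr ÷ 12 = 0.35%/month): C$7,100.00 × ((1 + 0.0035)^8 − 1) = C$201.2524…
Penalties + interest = C$1,171.5000 + C$201.2524… = C$1,372.75

C$1,372.75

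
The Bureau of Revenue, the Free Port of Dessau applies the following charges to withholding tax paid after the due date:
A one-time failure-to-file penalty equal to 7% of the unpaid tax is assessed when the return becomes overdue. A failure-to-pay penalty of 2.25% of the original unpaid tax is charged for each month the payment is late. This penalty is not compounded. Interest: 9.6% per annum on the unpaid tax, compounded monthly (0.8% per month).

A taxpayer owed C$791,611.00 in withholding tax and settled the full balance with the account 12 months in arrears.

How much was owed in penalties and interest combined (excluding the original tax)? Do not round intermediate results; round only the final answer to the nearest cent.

C$348,576.95

Failure-to-file penalty: 7% × C$791,611.00 = C$55,412.77
Failure-to-pay penalty: 12 × 2.25% × C$791,611.00 = C$213,734.97
Interest: C$791,611.00 × ((1 + 0.008)^12 − 1) = C$791,611.00 × 0.1003387… = C$79,429.2137…
Penalties + interest = C$269,147.7400 + C$79,429.2137… = C$348,576.95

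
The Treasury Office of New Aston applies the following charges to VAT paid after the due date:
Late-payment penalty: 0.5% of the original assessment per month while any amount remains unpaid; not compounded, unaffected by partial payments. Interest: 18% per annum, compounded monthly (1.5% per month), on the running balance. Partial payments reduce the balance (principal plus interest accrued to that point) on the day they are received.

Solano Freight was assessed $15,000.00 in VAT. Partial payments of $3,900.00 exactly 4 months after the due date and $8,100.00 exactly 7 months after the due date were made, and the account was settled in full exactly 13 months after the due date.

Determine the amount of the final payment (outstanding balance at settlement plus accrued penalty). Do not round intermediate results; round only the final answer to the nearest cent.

Balance at month 4: $15,000.0000 × (1 + 0.015)^4 = $15,920.4533…
After $3,900.00 payment: $15,920.4533… − $3,900.00 = $12,020.4533…
Balance at month 7: $12,020.4533… × (1 + 0.015)^3 = $12,569.5280…
After $8,100.00 payment: $12,569.5280… − $8,100.00 = $4,469.5280…
Balance at month 13: $4,469.5280… × (1 + 0.015)^6 = $4,887.1753…
Penalty: 13 × 0.5% × $15,000.00 = $975.00
Final settlement = outstanding balance + penalty = $4,887.1753… + $975.00 = $5,862.18

$5,862.18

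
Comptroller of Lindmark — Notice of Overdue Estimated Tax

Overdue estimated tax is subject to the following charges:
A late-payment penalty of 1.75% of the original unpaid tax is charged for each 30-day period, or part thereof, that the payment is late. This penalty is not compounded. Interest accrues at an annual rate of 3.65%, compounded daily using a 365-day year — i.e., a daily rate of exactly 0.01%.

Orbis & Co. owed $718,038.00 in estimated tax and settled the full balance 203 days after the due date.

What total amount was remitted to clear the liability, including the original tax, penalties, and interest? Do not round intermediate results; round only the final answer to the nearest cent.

Penalty periods: ⌈203/30⌉ = 7; penalty = 7 × 1.75% × $718,038.00 = $87,959.66…
Interest: $718,038.00 × ((1 + 0.0001)^203 − 1) = $718,038.00 × 0.02050641… = $14,724.3821…
Total = $718,038.00 + $87,959.6550 + $14,724.3821… = $820,722.04

$820,722.04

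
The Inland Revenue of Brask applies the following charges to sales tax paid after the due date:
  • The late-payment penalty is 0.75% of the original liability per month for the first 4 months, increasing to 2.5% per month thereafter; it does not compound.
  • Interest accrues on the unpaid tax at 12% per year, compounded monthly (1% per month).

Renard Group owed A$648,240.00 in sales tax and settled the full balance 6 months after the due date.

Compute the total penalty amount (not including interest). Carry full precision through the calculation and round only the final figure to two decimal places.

Penalty, months 1–4: 4 × 0.75% × A$648,240.00 = A$19,447.20
Penalty, months 5–6: 2 × 2.5% × A$648,240.00 = A$32,412.00
Total penalty = A$19,447.20 + A$32,412.00 = A$51,859.20

A$51,859.20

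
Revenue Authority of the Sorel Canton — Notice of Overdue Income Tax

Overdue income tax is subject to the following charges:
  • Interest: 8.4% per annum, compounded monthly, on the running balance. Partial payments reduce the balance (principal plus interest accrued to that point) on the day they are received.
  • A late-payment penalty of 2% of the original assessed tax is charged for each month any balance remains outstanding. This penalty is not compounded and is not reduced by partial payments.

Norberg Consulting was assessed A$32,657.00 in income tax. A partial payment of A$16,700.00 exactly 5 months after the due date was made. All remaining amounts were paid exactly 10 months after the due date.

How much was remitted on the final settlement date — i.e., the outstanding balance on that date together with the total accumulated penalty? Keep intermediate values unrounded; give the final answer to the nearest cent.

Monthly rate = 8.4% ÷ 12 = 0.7%
Balance at month 5: A$32,657.0000 × (1 + 0.007)^5 = A$33,816.1093…
After A$16,700.00 payment: A$33,816.1093… − A$16,700.00 = A$17,116.1093…
Balance at month 10: A$17,116.1093… × (1 + 0.007)^5 = A$17,723.6190…
Penalty: 10 × 2% × A$32,657.00 = A$6,531.40
Final settlement = outstanding balance + penalty = A$17,723.6190… + A$6,531.40 = A$24,255.02

A$24,255.02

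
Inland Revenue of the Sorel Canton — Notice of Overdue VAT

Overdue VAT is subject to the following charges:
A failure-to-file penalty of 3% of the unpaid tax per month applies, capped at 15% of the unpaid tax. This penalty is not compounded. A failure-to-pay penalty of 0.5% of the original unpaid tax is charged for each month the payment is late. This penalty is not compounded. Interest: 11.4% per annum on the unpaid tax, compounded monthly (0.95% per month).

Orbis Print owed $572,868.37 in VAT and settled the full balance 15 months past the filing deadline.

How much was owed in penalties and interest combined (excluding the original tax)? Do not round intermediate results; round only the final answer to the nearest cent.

Failure-to-file: 15 × 3% × $572,868.37 = $257,790.77…, capped at 15% × $572,868.37 = $85,930.26…
Failure-to-pay penalty: 15 × 0.5% × $572,868.37 = $42,965.13…
Interest: $572,868.37 × ((1 + 0.0095)^15 − 1) = $572,868.37 × 0.1523777… = $87,292.3702…
Penalties + interest = $128,895.3833… + $87,292.3702… = $216,187.75

$216,187.75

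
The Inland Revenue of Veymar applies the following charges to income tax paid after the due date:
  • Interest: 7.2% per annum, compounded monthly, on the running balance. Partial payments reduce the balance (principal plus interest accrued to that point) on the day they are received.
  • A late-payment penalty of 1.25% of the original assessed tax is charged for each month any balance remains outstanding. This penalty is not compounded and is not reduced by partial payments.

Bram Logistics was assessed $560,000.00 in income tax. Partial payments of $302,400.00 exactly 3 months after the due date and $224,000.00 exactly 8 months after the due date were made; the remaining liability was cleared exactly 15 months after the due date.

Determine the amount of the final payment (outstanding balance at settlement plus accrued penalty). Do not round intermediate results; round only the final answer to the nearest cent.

$159,087.92

Monthly rate = 7.2% ÷ 12 = 0.6%
Balance at month 3: $560,000.0000 × (1 + 0.006)^3 = $570,140.6010…
After $302,400.00 payment: $570,140.6010… − $302,400.00 = $267,740.6010…
Balance at month 8: $267,740.6010… × (1 + 0.006)^5 = $275,869.7857…
After $224,000.00 payment: $275,869.7857… − $224,000.00 = $51,869.7857…
Balance at month 15: $51,869.7857… × (1 + 0.006)^7 = $54,087.9247…
Penalty: 15 × 1.25% × $560,000.00 = $105,000.00
Final settlement = outstanding balance + penalty = $54,087.9247… + $105,000.00 = $159,087.92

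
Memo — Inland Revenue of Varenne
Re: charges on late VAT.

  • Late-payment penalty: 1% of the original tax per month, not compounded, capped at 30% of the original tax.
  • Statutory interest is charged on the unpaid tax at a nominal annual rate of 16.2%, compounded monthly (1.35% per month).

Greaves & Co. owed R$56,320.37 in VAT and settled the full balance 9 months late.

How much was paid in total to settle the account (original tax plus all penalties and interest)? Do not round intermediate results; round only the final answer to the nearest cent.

R$68,613.52

Penalty: 9 × 1% × R$56,320.37 = R$5,068.83… (below the 30% cap of R$16,896.11…)
Interest: R$56,320.37 × ((1 + 0.0135)^9 − 1) = R$56,320.37 × 0.1282719… = R$7,224.3216…
Total = R$56,320.37 + R$5,068.8333 + R$7,224.3216… = R$68,613.52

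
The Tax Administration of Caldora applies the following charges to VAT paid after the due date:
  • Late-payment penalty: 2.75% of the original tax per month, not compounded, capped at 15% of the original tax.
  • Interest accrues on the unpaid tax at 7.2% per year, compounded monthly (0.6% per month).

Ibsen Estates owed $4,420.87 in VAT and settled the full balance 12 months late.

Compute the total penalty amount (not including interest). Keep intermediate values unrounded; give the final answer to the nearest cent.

Penalty (uncapped): 12 × 2.75% × $4,420.87 = $1,458.89…; cap = 15% × $4,420.87 = $663.13… → penalty = $663.13…

$663.13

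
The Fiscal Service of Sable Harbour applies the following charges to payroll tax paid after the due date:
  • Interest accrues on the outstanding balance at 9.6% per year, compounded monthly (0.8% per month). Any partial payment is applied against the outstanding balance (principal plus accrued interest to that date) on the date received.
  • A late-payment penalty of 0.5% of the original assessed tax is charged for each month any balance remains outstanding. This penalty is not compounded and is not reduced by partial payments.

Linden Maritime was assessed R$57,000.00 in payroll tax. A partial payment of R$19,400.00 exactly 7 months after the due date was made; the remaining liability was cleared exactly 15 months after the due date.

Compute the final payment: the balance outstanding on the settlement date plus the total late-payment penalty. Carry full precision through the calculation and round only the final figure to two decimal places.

R$47,834.72

Balance at month 7: R$57,000.0000 × (1 + 0.008)^7 = R$60,269.6377…
After R$19,400.00 payment: R$60,269.6377… − R$19,400.00 = R$40,869.6377…
Balance at month 15: R$40,869.6377… × (1 + 0.008)^8 = R$43,559.7165…
Penalty: 15 × 0.5% × R$57,000.00 = R$4,275.00
Final settlement = outstanding balance + penalty = R$43,559.7165… + R$4,275.00 = R$47,834.72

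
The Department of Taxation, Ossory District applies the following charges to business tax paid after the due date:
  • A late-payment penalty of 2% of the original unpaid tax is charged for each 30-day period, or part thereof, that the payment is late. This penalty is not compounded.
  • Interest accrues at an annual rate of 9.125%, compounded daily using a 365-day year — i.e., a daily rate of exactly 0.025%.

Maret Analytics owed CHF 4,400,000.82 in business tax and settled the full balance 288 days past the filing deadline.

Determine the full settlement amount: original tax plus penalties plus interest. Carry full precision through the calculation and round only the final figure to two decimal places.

CHF 5,608,442.01

Penalty periods: ⌈288/30⌉ = 10; penalty = 10 × 2% × CHF 4,400,000.82 = CHF 880,000.16…
Interest: CHF 4,400,000.82 × ((1 + 0.00025)^288 − 1) = CHF 4,400,000.82 × 0.07464567… = CHF 328,441.0260…
Total = CHF 4,400,000.82 + CHF 880,000.1640 + CHF 328,441.0260… = CHF 5,608,442.01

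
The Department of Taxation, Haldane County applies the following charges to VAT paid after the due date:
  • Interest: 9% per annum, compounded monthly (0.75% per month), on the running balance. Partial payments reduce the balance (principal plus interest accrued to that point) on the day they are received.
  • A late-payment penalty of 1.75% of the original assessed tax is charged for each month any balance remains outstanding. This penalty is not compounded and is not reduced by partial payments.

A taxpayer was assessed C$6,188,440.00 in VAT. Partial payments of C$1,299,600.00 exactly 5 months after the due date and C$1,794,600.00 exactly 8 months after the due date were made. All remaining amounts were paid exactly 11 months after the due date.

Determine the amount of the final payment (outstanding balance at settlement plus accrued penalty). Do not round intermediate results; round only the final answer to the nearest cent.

C$4,715,372.13

Balance at month 5: C$6,188,440.0000 × (1 + 0.0075)^5 = C$6,424,013.7030…
After C$1,299,600.00 payment: C$6,424,013.7030… − C$1,299,600.00 = C$5,124,413.7030…
Balance at month 8: C$5,124,413.7030… × (1 + 0.0075)^3 = C$5,240,579.9180…
After C$1,794,600.00 payment: C$5,240,579.9180… − C$1,794,600.00 = C$3,445,979.9180…
Balance at month 11: C$3,445,979.9180… × (1 + 0.0075)^3 = C$3,524,097.4291…
Penalty: 11 × 1.75% × C$6,188,440.00 = C$1,191,274.70
Final settlement = outstanding balance + penalty = C$3,524,097.4291… + C$1,191,274.70 = C$4,715,372.13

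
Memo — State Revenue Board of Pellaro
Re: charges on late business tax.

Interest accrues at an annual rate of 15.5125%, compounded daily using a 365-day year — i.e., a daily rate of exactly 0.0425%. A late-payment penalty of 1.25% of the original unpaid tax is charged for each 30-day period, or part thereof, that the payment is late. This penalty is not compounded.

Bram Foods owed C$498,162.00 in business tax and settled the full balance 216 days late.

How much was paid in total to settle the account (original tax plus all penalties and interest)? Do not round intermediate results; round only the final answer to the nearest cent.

Penalty periods: ⌈216/30⌉ = 8; penalty = 8 × 1.25% × C$498,162.00 = C$49,816.20
Interest: C$498,162.00 × ((1 + 0.000425)^216 − 1) = C$498,162.00 × 0.09612419… = C$47,885.4209…
Total = C$498,162.00 + C$49,816.2000 + C$47,885.4209… = C$595,863.62

C$595,863.62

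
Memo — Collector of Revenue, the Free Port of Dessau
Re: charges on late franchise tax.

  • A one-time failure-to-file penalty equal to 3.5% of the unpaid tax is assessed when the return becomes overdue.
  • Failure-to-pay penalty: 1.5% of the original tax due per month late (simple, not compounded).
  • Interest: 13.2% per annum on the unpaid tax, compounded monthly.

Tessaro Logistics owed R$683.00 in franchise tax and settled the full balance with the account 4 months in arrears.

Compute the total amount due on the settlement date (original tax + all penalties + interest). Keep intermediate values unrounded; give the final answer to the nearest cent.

R$778.44

Failure-to-file penalty: 3.5% × R$683.00 = R$23.91…
Failure-to-pay penalty: 4 × 1.5% × R$683.00 = R$40.98
Interest (13.2%/yr ÷ 12 = 1.1%/month): R$683.00 × ((1 + 0.011)^4 − 1) = R$30.5515…
Total = R$683.00 + R$64.8850 + R$30.5515… = R$778.44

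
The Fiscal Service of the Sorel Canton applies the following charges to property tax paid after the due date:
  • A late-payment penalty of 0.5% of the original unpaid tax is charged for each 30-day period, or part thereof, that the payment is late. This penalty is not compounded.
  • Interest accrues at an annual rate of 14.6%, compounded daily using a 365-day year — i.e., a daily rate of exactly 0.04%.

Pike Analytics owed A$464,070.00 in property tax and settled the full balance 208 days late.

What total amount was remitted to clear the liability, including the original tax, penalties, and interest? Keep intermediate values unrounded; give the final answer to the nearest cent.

Penalty periods: ⌈208/30⌉ = 7; penalty = 7 × 0.5% × A$464,070.00 = A$16,242.45
Interest: A$464,070.00 × ((1 + 0.0004)^208 − 1) = A$464,070.00 × 0.08674106… = A$40,253.9237…
Total = A$464,070.00 + A$16,242.4500 + A$40,253.9237… = A$520,566.37

A$520,566.37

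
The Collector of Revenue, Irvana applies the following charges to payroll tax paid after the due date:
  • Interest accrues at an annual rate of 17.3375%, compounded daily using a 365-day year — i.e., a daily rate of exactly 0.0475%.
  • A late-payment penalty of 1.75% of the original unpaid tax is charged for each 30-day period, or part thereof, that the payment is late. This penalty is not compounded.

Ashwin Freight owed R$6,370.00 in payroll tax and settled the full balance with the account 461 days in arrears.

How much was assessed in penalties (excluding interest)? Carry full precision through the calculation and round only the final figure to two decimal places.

R$1,783.60

Penalty periods: ⌈461/30⌉ = 16; penalty = 16 × 1.75% × R$6,370.00 = R$1,783.60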